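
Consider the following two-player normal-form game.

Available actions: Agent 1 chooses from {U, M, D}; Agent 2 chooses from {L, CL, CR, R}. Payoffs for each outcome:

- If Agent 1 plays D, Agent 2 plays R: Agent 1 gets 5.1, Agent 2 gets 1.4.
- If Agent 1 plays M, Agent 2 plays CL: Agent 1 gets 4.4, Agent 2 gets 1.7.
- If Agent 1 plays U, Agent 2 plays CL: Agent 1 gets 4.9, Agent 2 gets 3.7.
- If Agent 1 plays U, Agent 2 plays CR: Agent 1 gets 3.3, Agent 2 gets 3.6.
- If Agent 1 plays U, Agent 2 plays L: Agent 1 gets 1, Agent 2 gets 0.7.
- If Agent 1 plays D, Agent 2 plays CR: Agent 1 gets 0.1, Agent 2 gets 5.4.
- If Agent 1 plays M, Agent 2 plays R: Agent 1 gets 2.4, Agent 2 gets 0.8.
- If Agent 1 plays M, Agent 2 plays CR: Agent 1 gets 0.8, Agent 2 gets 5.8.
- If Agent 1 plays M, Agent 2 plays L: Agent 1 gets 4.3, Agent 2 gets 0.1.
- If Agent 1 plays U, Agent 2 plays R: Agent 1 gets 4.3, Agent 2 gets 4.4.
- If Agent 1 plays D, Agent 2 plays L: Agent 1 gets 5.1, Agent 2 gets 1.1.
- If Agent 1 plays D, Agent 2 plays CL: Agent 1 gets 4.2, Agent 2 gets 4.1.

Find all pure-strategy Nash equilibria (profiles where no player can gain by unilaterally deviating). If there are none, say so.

Mark each player's best response to every combination of opponents' strategies; a profile where every player is best-responding is a pure Nash equilibrium.
Agent 1 against L: payoffs 1, 4.3, 5.1 → best response D.
Agent 1 against CL: payoffs 4.9, 4.4, 4.2 → best response U.
Agent 1 against CR: payoffs 3.3, 0.8, 0.1 → best response U.
Agent 1 against R: payoffs 4.3, 2.4, 5.1 → best response D.
Agent 2 against U: payoffs 0.7, 3.7, 3.6, 4.4 → best response R.
Agent 2 against M: payoffs 0.1, 1.7, 5.8, 0.8 → best response CR.
Agent 2 against D: payoffs 1.1, 4.1, 5.4, 1.4 → best response CR.
No profile is a mutual best response for all players.

No pure-strategy Nash equilibrium.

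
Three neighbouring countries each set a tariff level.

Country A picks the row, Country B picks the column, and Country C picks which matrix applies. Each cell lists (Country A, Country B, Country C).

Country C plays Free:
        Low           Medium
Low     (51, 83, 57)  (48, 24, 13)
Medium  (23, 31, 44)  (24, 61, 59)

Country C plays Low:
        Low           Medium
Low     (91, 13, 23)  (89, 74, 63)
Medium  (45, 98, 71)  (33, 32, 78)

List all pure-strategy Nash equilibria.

Pure-strategy Nash equilibria: (Low, Low, Free), (Low, Medium, Low)

Mark each player's best response to every combination of opponents' strategies; a profile where every player is best-responding is a pure Nash equilibrium.
Country A against (Low, Free): payoffs 51, 23 → best response Low.
Country A against (Low, Low): payoffs 91, 45 → best response Low.
Country A against (Medium, Free): payoffs 48, 24 → best response Low.
Country A against (Medium, Low): payoffs 89, 33 → best response Low.
Country B against (Low, Free): payoffs 83, 24 → best response Low.
Country B against (Low, Low): payoffs 13, 74 → best response Medium.
Country B against (Medium, Free): payoffs 31, 61 → best response Medium.
Country B against (Medium, Low): payoffs 98, 32 → best response Low.
Country C against (Low, Low): payoffs 57, 23 → best response Free.
Country C against (Low, Medium): payoffs 13, 63 → best response Low.
Country C against (Medium, Low): payoffs 44, 71 → best response Low.
Country C against (Medium, Medium): payoffs 59, 78 → best response Low.
Mutual best responses: (Low, Low, Free); (Low, Medium, Low).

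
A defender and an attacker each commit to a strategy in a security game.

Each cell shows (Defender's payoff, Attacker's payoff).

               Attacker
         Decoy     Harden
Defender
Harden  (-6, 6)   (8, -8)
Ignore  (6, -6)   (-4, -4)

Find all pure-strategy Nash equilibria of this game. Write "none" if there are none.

none

Defender against Decoy: payoffs -6, 6 → best response Ignore.
Defender against Harden: payoffs 8, -4 → best response Harden.
Attacker against Harden: payoffs 6, -8 → best response Decoy.
Attacker against Ignore: payoffs -6, -4 → best response Harden.
No profile is a mutual best response for all players.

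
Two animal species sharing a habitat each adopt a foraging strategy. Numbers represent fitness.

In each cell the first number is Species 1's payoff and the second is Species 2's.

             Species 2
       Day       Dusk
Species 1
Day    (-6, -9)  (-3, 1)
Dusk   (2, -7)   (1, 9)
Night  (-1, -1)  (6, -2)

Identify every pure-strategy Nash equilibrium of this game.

For each strategy profile, look for a profitable unilateral deviation.
(Day, Day): Species 1 can switch to Dusk (-6 → 2). Not NE.
(Day, Dusk): Species 1 can switch to Dusk (-3 → 1). Not NE.
(Dusk, Day): Species 2 can switch to Dusk (-7 → 9). Not NE.
(Dusk, Dusk): Species 1 can switch to Night (1 → 6). Not NE.
(Night, Day): Species 1 can switch to Dusk (-1 → 2). Not NE.
(Night, Dusk): Species 2 can switch to Day (-2 → -1). Not NE.

none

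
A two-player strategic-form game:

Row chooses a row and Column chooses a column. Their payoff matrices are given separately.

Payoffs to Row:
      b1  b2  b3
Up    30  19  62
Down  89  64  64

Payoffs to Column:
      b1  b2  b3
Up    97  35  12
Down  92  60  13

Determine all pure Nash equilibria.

Pure NE: (Down, b1)

Row against b1: payoffs 30, 89 → best response Down.
Row against b2: payoffs 19, 64 → best response Down.
Row against b3: payoffs 62, 64 → best response Down.
Column against Up: payoffs 97, 35, 12 → best response b1.
Column against Down: payoffs 92, 60, 13 → best response b1.
Mutual best responses: (Down, b1).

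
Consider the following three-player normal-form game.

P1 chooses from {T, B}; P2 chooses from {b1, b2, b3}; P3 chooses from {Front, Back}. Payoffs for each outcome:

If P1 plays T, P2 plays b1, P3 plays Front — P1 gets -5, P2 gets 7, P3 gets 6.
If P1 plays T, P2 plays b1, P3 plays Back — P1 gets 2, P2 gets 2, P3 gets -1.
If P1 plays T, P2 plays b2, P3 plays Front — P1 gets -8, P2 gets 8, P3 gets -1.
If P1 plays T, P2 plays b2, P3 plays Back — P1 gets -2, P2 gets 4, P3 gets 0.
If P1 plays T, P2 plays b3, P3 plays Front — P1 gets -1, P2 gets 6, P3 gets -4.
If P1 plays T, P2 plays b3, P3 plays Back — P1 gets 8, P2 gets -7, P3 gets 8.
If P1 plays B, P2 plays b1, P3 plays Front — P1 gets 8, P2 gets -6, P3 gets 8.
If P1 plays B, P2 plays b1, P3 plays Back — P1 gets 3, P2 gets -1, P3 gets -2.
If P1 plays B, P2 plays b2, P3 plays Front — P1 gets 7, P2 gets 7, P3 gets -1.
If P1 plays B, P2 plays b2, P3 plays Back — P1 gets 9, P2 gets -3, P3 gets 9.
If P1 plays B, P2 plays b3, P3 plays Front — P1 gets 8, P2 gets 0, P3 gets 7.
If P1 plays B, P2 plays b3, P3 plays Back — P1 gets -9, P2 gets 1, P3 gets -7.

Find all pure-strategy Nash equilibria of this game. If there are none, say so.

No pure-strategy Nash equilibrium.

For each strategy profile, look for a profitable unilateral deviation.
(T, b1, Front): P1 can switch to B (-5 → 8). Not NE.
(T, b1, Back): P1 can switch to B (2 → 3). Not NE.
(T, b2, Front): P1 can switch to B (-8 → 7). Not NE.
(T, b2, Back): P1 can switch to B (-2 → 9). Not NE.
(T, b3, Front): P1 can switch to B (-1 → 8). Not NE.
(T, b3, Back): P2 can switch to b1 (-7 → 2). Not NE.
(B, b1, Front): P2 can switch to b2 (-6 → 7). Not NE.
(B, b1, Back): P2 can switch to b3 (-1 → 1). Not NE.
(B, b2, Front): P3 can switch to Back (-1 → 9). Not NE.
(B, b2, Back): P2 can switch to b1 (-3 → -1). Not NE.
(The remaining 2 profiles each have a profitable deviation by the same check.)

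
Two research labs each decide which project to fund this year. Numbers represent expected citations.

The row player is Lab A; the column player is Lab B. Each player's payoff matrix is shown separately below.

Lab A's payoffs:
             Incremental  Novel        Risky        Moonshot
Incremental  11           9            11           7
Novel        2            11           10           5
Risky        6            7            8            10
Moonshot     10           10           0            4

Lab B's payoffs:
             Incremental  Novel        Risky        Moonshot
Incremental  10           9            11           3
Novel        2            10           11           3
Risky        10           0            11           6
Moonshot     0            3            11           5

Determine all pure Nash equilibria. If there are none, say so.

The unique pure-strategy Nash equilibrium is (Incremental, Risky).

Check each profile: it is a Nash equilibrium iff no player can strictly gain by switching unilaterally.
(Incremental, Incremental): Lab B can switch to Risky (10 → 11). Not NE.
(Incremental, Novel): Lab A can switch to Novel (9 → 11). Not NE.
(Incremental, Risky): Lab A gets 11, best alternative 10; Lab B gets 11, best alternative 10. No profitable deviation — NE.
(Incremental, Moonshot): Lab A can switch to Risky (7 → 10). Not NE.
(Novel, Incremental): Lab A can switch to Incremental (2 → 11). Not NE.
(Novel, Novel): Lab B can switch to Risky (10 → 11). Not NE.
(Novel, Risky): Lab A can switch to Incremental (10 → 11). Not NE.
(Novel, Moonshot): Lab A can switch to Incremental (5 → 7). Not NE.
(Risky, Incremental): Lab A can switch to Incremental (6 → 11). Not NE.
(The remaining 7 profiles each have a profitable deviation by the same check.)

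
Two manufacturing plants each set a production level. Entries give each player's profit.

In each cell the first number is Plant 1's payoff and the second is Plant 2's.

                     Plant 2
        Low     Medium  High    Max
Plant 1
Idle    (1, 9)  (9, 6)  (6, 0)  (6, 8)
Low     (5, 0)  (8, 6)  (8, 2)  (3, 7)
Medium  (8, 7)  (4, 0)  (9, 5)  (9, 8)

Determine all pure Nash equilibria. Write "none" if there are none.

Pure NE: (Medium, Max)

For each player, find the best response to each opponent profile; mutual best responses are the pure NE.
Plant 1 against Low: payoffs 1, 5, 8 → best response Medium.
Plant 1 against Medium: payoffs 9, 8, 4 → best response Idle.
Plant 1 against High: payoffs 6, 8, 9 → best response Medium.
Plant 1 against Max: payoffs 6, 3, 9 → best response Medium.
Plant 2 against Idle: payoffs 9, 6, 0, 8 → best response Low.
Plant 2 against Low: payoffs 0, 6, 2, 7 → best response Max.
Plant 2 against Medium: payoffs 7, 0, 5, 8 → best response Max.
Mutual best responses: (Medium, Max).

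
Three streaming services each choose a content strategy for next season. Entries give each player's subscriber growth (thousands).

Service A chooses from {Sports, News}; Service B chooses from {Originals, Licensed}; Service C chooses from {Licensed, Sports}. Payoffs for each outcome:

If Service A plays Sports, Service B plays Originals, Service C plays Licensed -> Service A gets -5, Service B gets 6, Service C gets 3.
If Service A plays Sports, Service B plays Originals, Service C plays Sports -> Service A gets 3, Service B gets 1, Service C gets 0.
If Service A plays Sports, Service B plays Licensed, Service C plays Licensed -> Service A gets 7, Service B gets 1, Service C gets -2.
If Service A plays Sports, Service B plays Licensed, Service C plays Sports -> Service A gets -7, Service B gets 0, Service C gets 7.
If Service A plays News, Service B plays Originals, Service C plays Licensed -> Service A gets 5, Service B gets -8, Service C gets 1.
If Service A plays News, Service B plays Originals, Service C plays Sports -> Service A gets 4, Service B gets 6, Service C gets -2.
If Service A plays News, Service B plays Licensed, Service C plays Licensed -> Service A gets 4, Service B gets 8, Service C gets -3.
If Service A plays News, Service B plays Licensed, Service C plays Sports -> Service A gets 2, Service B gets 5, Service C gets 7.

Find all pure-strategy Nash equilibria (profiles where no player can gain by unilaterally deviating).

(Sports, Originals, Licensed): Service A can switch to News (-5 → 5). Not NE.
(Sports, Originals, Sports): Service A can switch to News (3 → 4). Not NE.
(Sports, Licensed, Licensed): Service B can switch to Originals (1 → 6). Not NE.
(Sports, Licensed, Sports): Service A can switch to News (-7 → 2). Not NE.
(News, Originals, Licensed): Service B can switch to Licensed (-8 → 8). Not NE.
(News, Originals, Sports): Service C can switch to Licensed (-2 → 1). Not NE.
(News, Licensed, Licensed): Service A can switch to Sports (4 → 7). Not NE.
(News, Licensed, Sports): Service B can switch to Originals (5 → 6). Not NE.

There is no pure-strategy Nash equilibrium.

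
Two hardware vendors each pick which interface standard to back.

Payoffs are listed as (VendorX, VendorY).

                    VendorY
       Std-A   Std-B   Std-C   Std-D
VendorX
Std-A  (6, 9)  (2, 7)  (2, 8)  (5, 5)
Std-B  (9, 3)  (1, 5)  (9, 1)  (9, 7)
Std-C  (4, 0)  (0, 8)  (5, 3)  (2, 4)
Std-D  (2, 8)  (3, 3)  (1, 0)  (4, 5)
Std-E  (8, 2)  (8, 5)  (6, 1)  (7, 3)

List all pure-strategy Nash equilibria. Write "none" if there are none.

(Std-A, Std-A): VendorX can switch to Std-B (6 → 9). Not NE.
(Std-A, Std-B): VendorX can switch to Std-D (2 → 3). Not NE.
(Std-A, Std-C): VendorX can switch to Std-B (2 → 9). Not NE.
(Std-A, Std-D): VendorX can switch to Std-B (5 → 9). Not NE.
(Std-B, Std-A): VendorY can switch to Std-B (3 → 5). Not NE.
(Std-B, Std-B): VendorX can switch to Std-A (1 → 2). Not NE.
(Std-B, Std-C): VendorY can switch to Std-A (1 → 3). Not NE.
(Std-B, Std-D): VendorX gets 9, best alternative 7; VendorY gets 7, best alternative 5. No profitable deviation — NE.
(Std-C, Std-A): VendorX can switch to Std-A (4 → 6). Not NE.
(Std-C, Std-B): VendorX can switch to Std-A (0 → 2). Not NE.
(Std-C, Std-C): VendorX can switch to Std-B (5 → 9). Not NE.
(Std-C, Std-D): VendorX can switch to Std-A (2 → 5). Not NE.
(Std-D, Std-A): VendorX can switch to Std-A (2 → 6). Not NE.
(Std-E, Std-B): VendorX gets 8, best alternative 3; VendorY gets 5, best alternative 3. No profitable deviation — NE.
(The remaining 6 profiles each have a profitable deviation by the same check.)

(Std-B, Std-D) and (Std-E, Std-B)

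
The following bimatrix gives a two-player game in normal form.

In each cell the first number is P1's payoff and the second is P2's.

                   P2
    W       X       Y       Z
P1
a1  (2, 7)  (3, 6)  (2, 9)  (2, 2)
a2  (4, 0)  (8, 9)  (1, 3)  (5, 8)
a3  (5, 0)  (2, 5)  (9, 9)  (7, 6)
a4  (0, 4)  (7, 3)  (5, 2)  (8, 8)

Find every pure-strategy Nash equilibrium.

The pure Nash equilibria are (a2, X) and (a3, Y) and (a4, Z).

P1 against W: payoffs 2, 4, 5, 0 → best response a3.
P1 against X: payoffs 3, 8, 2, 7 → best response a2.
P1 against Y: payoffs 2, 1, 9, 5 → best response a3.
P1 against Z: payoffs 2, 5, 7, 8 → best response a4.
P2 against a1: payoffs 7, 6, 9, 2 → best response Y.
P2 against a2: payoffs 0, 9, 3, 8 → best response X.
P2 against a3: payoffs 0, 5, 9, 6 → best response Y.
P2 against a4: payoffs 4, 3, 2, 8 → best response Z.
Mutual best responses: (a2, X); (a3, Y); (a4, Z).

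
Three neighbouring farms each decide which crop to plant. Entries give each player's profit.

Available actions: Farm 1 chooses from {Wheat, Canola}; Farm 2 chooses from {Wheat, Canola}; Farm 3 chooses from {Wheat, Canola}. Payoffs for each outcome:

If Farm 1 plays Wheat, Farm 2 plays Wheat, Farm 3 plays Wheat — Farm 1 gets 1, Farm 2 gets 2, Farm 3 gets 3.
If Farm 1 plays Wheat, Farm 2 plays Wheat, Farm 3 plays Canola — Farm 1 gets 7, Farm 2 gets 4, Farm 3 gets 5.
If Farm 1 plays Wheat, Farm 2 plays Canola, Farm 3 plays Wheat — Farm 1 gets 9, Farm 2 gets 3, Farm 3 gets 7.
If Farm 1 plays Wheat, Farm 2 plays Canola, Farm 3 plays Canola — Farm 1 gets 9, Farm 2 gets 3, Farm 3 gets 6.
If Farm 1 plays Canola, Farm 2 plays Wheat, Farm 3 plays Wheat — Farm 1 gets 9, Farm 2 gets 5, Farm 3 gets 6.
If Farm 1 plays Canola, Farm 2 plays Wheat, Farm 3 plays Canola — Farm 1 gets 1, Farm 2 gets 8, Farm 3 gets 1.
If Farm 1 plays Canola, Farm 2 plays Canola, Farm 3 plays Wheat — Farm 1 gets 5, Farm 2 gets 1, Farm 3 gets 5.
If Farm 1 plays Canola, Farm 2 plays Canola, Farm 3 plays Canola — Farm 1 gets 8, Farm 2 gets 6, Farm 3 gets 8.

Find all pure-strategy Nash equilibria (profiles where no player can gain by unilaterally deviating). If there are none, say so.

Pure-strategy Nash equilibria: (Wheat, Wheat, Canola); (Wheat, Canola, Wheat); (Canola, Wheat, Wheat)

Farm 1 against (Wheat, Wheat): payoffs 1, 9 → best response Canola.
Farm 1 against (Wheat, Canola): payoffs 7, 1 → best response Wheat.
Farm 1 against (Canola, Wheat): payoffs 9, 5 → best response Wheat.
Farm 1 against (Canola, Canola): payoffs 9, 8 → best response Wheat.
Farm 2 against (Wheat, Wheat): payoffs 2, 3 → best response Canola.
Farm 2 against (Wheat, Canola): payoffs 4, 3 → best response Wheat.
Farm 2 against (Canola, Wheat): payoffs 5, 1 → best response Wheat.
Farm 2 against (Canola, Canola): payoffs 8, 6 → best response Wheat.
Farm 3 against (Wheat, Wheat): payoffs 3, 5 → best response Canola.
Farm 3 against (Wheat, Canola): payoffs 7, 6 → best response Wheat.
Farm 3 against (Canola, Wheat): payoffs 6, 1 → best response Wheat.
Farm 3 against (Canola, Canola): payoffs 5, 8 → best response Canola.
Mutual best responses: (Wheat, Wheat, Canola); (Wheat, Canola, Wheat); (Canola, Wheat, Wheat).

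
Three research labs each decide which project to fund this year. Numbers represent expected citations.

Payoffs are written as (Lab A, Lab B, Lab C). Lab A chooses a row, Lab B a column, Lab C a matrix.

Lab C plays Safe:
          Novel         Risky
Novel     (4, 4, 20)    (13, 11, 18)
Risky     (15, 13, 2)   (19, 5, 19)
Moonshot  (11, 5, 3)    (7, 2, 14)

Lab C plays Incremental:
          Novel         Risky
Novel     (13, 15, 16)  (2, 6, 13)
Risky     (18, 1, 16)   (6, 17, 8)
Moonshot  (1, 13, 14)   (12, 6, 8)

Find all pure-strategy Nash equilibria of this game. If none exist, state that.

Lab A against (Novel, Safe): payoffs 4, 15, 11 → best response Risky.
Lab A against (Novel, Incremental): payoffs 13, 18, 1 → best response Risky.
Lab A against (Risky, Safe): payoffs 13, 19, 7 → best response Risky.
Lab A against (Risky, Incremental): payoffs 2, 6, 12 → best response Moonshot.
Lab B against (Novel, Safe): payoffs 4, 11 → best response Risky.
Lab B against (Novel, Incremental): payoffs 15, 6 → best response Novel.
Lab B against (Risky, Safe): payoffs 13, 5 → best response Novel.
Lab B against (Risky, Incremental): payoffs 1, 17 → best response Risky.
Lab B against (Moonshot, Safe): payoffs 5, 2 → best response Novel.
Lab B against (Moonshot, Incremental): payoffs 13, 6 → best response Novel.
Lab C against (Novel, Novel): payoffs 20, 16 → best response Safe.
Lab C against (Novel, Risky): payoffs 18, 13 → best response Safe.
Lab C against (Risky, Novel): payoffs 2, 16 → best response Incremental.
Lab C against (Risky, Risky): payoffs 19, 8 → best response Safe.
Lab C against (Moonshot, Novel): payoffs 3, 14 → best response Incremental.
Lab C against (Moonshot, Risky): payoffs 14, 8 → best response Safe.
No profile is a mutual best response for all players.

No pure-strategy Nash equilibrium.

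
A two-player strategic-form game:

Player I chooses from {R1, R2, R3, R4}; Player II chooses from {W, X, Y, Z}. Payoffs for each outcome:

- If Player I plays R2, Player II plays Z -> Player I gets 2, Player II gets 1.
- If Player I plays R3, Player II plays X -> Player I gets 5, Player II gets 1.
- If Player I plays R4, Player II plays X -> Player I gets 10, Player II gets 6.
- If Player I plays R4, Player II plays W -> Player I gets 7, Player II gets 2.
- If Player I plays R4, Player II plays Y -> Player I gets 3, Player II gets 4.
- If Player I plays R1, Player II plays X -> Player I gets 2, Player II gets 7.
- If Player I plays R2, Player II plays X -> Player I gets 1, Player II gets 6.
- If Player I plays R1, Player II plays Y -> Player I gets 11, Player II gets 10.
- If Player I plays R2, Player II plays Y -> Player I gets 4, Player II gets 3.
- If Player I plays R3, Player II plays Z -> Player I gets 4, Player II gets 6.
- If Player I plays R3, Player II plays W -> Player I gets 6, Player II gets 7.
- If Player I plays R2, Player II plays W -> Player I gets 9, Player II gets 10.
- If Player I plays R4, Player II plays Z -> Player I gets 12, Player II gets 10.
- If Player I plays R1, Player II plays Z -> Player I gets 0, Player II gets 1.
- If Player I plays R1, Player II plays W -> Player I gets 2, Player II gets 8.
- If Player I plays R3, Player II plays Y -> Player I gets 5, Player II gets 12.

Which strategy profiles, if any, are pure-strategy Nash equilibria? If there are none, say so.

The pure Nash equilibria are (R1, Y) and (R2, W) and (R4, Z).

Mark each player's best response to every combination of opponents' strategies; a profile where every player is best-responding is a pure Nash equilibrium.
Player I against W: payoffs 2, 9, 6, 7 → best response R2.
Player I against X: payoffs 2, 1, 5, 10 → best response R4.
Player I against Y: payoffs 11, 4, 5, 3 → best response R1.
Player I against Z: payoffs 0, 2, 4, 12 → best response R4.
Player II against R1: payoffs 8, 7, 10, 1 → best response Y.
Player II against R2: payoffs 10, 6, 3, 1 → best response W.
Player II against R3: payoffs 7, 1, 12, 6 → best response Y.
Player II against R4: payoffs 2, 6, 4, 10 → best response Z.
Mutual best responses: (R1, Y); (R2, W); (R4, Z).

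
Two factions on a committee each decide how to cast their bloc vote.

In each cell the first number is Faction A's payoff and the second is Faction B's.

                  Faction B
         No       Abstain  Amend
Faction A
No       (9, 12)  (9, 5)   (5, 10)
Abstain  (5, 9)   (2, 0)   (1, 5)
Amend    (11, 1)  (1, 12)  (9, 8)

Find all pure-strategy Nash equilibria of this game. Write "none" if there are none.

For each player, find the best response to each opponent profile; mutual best responses are the pure NE.
Faction A against No: payoffs 9, 5, 11 → best response Amend.
Faction A against Abstain: payoffs 9, 2, 1 → best response No.
Faction A against Amend: payoffs 5, 1, 9 → best response Amend.
Faction B against No: payoffs 12, 5, 10 → best response No.
Faction B against Abstain: payoffs 9, 0, 5 → best response No.
Faction B against Amend: payoffs 1, 12, 8 → best response Abstain.
No profile is a mutual best response for all players.

There is no pure-strategy Nash equilibrium.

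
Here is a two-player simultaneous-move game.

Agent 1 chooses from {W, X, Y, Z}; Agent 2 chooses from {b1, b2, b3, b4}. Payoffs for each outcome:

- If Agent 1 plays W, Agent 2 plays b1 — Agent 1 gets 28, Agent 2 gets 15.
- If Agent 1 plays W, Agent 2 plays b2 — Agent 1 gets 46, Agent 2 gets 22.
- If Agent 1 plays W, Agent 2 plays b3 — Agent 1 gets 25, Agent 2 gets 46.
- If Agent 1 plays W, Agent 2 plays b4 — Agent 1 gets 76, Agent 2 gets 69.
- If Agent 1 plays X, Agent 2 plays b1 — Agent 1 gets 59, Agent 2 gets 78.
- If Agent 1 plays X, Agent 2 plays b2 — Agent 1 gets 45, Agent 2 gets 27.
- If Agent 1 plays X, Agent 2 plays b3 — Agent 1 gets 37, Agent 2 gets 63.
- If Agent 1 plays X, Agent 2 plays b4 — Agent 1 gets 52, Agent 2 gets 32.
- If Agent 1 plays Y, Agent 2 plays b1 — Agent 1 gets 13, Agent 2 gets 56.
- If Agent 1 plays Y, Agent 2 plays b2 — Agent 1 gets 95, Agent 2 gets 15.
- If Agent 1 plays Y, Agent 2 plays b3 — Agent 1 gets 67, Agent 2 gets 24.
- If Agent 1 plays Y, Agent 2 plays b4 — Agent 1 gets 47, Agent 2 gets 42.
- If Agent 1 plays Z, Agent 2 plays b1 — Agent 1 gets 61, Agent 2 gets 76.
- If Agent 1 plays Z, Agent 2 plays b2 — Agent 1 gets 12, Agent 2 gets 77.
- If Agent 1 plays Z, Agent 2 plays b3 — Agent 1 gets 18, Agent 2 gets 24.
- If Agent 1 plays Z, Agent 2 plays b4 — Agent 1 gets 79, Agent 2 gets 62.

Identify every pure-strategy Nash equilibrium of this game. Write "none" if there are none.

No pure-strategy Nash equilibrium.

(W, b1): Agent 1 can switch to X (28 → 59). Not NE.
(W, b2): Agent 1 can switch to Y (46 → 95). Not NE.
(W, b3): Agent 1 can switch to X (25 → 37). Not NE.
(W, b4): Agent 1 can switch to Z (76 → 79). Not NE.
(X, b1): Agent 1 can switch to Z (59 → 61). Not NE.
(X, b2): Agent 1 can switch to W (45 → 46). Not NE.
(The remaining 10 profiles each have a profitable deviation by the same check.)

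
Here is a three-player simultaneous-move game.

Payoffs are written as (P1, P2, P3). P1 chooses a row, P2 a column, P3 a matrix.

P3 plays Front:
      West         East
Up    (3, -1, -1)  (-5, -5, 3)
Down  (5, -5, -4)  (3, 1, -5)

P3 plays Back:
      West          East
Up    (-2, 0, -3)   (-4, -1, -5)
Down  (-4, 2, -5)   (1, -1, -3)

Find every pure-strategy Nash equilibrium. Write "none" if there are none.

This game has no pure Nash equilibrium.

P1 against (West, Front): payoffs 3, 5 → best response Down.
P1 against (West, Back): payoffs -2, -4 → best response Up.
P1 against (East, Front): payoffs -5, 3 → best response Down.
P1 against (East, Back): payoffs -4, 1 → best response Down.
P2 against (Up, Front): payoffs -1, -5 → best response West.
P2 against (Up, Back): payoffs 0, -1 → best response West.
P2 against (Down, Front): payoffs -5, 1 → best response East.
P2 against (Down, Back): payoffs 2, -1 → best response West.
P3 against (Up, West): payoffs -1, -3 → best response Front.
P3 against (Up, East): payoffs 3, -5 → best response Front.
P3 against (Down, West): payoffs -4, -5 → best response Front.
P3 against (Down, East): payoffs -5, -3 → best response Back.
No profile is a mutual best response for all players.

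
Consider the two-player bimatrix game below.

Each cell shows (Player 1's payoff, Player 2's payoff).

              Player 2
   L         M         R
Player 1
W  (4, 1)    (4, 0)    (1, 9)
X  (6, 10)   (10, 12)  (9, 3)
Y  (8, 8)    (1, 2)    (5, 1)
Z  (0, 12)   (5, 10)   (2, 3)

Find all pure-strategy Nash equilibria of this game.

(W, L): Player 1 can switch to X (4 → 6). Not NE.
(W, M): Player 1 can switch to X (4 → 10). Not NE.
(W, R): Player 1 can switch to X (1 → 9). Not NE.
(X, L): Player 1 can switch to Y (6 → 8). Not NE.
(X, M): Player 1 gets 10, best alternative 5; Player 2 gets 12, best alternative 10. No profitable deviation — NE.
(X, R): Player 2 can switch to L (3 → 10). Not NE.
(Y, L): Player 1 gets 8, best alternative 6; Player 2 gets 8, best alternative 2. No profitable deviation — NE.
(Y, M): Player 1 can switch to W (1 → 4). Not NE.
(The remaining 4 profiles each have a profitable deviation by the same check.)

Pure-strategy Nash equilibria: (X, M), (Y, L)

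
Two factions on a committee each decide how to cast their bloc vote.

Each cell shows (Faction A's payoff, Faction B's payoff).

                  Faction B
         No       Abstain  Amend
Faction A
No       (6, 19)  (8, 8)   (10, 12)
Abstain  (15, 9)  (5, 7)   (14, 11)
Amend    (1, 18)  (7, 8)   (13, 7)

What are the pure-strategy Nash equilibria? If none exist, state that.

Pure NE: (Abstain, Amend)

Faction A against No: payoffs 6, 15, 1 → best response Abstain.
Faction A against Abstain: payoffs 8, 5, 7 → best response No.
Faction A against Amend: payoffs 10, 14, 13 → best response Abstain.
Faction B against No: payoffs 19, 8, 12 → best response No.
Faction B against Abstain: payoffs 9, 7, 11 → best response Amend.
Faction B against Amend: payoffs 18, 8, 7 → best response No.
Mutual best responses: (Abstain, Amend).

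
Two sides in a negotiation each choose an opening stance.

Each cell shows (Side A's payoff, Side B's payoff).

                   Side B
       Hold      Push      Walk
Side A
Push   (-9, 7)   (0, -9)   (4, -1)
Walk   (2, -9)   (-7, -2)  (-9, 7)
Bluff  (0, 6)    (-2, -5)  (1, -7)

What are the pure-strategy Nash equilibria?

Side A against Hold: payoffs -9, 2, 0 → best response Walk.
Side A against Push: payoffs 0, -7, -2 → best response Push.
Side A against Walk: payoffs 4, -9, 1 → best response Push.
Side B against Push: payoffs 7, -9, -1 → best response Hold.
Side B against Walk: payoffs -9, -2, 7 → best response Walk.
Side B against Bluff: payoffs 6, -5, -7 → best response Hold.
No profile is a mutual best response for all players.

none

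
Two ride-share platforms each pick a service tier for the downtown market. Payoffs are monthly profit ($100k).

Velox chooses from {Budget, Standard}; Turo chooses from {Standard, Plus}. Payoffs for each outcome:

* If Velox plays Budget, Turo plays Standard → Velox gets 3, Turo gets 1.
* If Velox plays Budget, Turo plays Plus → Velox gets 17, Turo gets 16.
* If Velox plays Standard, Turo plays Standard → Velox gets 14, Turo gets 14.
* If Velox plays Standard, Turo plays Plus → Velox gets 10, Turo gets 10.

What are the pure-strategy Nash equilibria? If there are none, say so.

The pure Nash equilibria are (Budget, Plus) and (Standard, Standard).

For each strategy profile, look for a profitable unilateral deviation.
(Budget, Standard): Velox can switch to Standard (3 → 14). Not NE.
(Budget, Plus): Velox gets 17, best alternative 10; Turo gets 16, best alternative 1. No profitable deviation — NE.
(Standard, Standard): Velox gets 14, best alternative 3; Turo gets 14, best alternative 10. No profitable deviation — NE.
(Standard, Plus): Velox can switch to Budget (10 → 17). Not NE.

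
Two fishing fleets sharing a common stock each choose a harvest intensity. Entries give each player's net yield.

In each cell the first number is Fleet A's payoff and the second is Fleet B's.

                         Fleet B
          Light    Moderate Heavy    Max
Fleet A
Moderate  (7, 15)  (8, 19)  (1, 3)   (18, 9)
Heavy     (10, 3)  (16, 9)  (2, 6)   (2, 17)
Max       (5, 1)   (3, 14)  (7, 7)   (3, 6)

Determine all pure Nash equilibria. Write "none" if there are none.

none

Fleet A against Light: payoffs 7, 10, 5 → best response Heavy.
Fleet A against Moderate: payoffs 8, 16, 3 → best response Heavy.
Fleet A against Heavy: payoffs 1, 2, 7 → best response Max.
Fleet A against Max: payoffs 18, 2, 3 → best response Moderate.
Fleet B against Moderate: payoffs 15, 19, 3, 9 → best response Moderate.
Fleet B against Heavy: payoffs 3, 9, 6, 17 → best response Max.
Fleet B against Max: payoffs 1, 14, 7, 6 → best response Moderate.
No profile is a mutual best response for all players.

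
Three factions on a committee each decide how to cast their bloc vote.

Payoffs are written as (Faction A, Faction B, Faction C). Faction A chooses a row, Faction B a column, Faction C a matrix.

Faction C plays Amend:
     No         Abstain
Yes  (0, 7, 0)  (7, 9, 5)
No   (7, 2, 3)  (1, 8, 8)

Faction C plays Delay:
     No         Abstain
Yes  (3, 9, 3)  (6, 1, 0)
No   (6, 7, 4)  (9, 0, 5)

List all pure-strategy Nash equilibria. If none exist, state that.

Pure-strategy Nash equilibria: (Yes, Abstain, Amend) and (No, No, Delay)

(Yes, No, Amend): Faction A can switch to No (0 → 7). Not NE.
(Yes, No, Delay): Faction A can switch to No (3 → 6). Not NE.
(Yes, Abstain, Amend): Faction A gets 7, best alternative 1; Faction B gets 9, best alternative 7; Faction C gets 5, best alternative 0. No profitable deviation — NE.
(Yes, Abstain, Delay): Faction A can switch to No (6 → 9). Not NE.
(No, No, Amend): Faction B can switch to Abstain (2 → 8). Not NE.
(No, No, Delay): Faction A gets 6, best alternative 3; Faction B gets 7, best alternative 0; Faction C gets 4, best alternative 3. No profitable deviation — NE.
(No, Abstain, Amend): Faction A can switch to Yes (1 → 7). Not NE.
(No, Abstain, Delay): Faction B can switch to No (0 → 7). Not NE.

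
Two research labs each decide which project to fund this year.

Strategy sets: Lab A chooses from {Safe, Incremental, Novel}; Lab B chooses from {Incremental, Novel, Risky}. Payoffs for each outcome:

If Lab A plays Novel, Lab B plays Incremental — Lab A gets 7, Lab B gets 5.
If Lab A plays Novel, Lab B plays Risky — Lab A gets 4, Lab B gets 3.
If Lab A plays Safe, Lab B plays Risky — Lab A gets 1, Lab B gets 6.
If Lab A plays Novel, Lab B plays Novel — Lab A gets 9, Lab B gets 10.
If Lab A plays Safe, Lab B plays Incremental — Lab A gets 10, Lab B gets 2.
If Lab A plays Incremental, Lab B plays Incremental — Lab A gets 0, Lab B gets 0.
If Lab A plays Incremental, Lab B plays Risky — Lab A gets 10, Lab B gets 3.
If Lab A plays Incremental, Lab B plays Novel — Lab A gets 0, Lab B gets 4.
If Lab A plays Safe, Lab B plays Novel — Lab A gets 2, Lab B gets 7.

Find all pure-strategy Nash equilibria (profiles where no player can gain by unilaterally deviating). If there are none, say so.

The unique pure-strategy Nash equilibrium is (Novel, Novel).

(Safe, Incremental): Lab B can switch to Novel (2 → 7). Not NE.
(Safe, Novel): Lab A can switch to Novel (2 → 9). Not NE.
(Safe, Risky): Lab A can switch to Incremental (1 → 10). Not NE.
(Incremental, Incremental): Lab A can switch to Safe (0 → 10). Not NE.
(Incremental, Novel): Lab A can switch to Safe (0 → 2). Not NE.
(Incremental, Risky): Lab B can switch to Novel (3 → 4). Not NE.
(Novel, Incremental): Lab A can switch to Safe (7 → 10). Not NE.
(Novel, Novel): Lab A gets 9, best alternative 2; Lab B gets 10, best alternative 5. No profitable deviation — NE.
(Novel, Risky): Lab A can switch to Incremental (4 → 10). Not NE.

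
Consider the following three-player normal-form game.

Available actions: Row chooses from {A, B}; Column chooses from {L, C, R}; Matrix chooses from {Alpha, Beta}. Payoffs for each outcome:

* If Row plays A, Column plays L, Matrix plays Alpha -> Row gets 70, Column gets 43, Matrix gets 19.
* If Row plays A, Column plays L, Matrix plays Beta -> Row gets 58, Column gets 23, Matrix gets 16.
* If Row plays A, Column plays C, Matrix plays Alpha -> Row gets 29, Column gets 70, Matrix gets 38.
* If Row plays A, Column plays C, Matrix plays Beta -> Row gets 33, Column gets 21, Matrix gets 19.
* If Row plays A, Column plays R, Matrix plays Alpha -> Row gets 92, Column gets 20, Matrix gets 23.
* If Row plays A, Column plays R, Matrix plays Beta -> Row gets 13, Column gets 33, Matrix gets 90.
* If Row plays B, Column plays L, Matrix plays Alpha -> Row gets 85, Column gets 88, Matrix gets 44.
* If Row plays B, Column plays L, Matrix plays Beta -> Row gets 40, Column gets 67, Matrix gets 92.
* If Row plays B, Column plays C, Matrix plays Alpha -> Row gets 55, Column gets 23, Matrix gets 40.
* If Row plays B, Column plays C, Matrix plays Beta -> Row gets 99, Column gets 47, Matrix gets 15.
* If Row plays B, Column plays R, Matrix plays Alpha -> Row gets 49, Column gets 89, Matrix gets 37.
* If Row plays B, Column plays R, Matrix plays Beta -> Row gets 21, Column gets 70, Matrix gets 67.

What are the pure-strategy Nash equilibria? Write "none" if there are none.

The unique pure-strategy Nash equilibrium is (B, R, Beta).

Row against (L, Alpha): payoffs 70, 85 → best response B.
Row against (L, Beta): payoffs 58, 40 → best response A.
Row against (C, Alpha): payoffs 29, 55 → best response B.
Row against (C, Beta): payoffs 33, 99 → best response B.
Row against (R, Alpha): payoffs 92, 49 → best response A.
Row against (R, Beta): payoffs 13, 21 → best response B.
Column against (A, Alpha): payoffs 43, 70, 20 → best response C.
Column against (A, Beta): payoffs 23, 21, 33 → best response R.
Column against (B, Alpha): payoffs 88, 23, 89 → best response R.
Column against (B, Beta): payoffs 67, 47, 70 → best response R.
Matrix against (A, L): payoffs 19, 16 → best response Alpha.
Matrix against (A, C): payoffs 38, 19 → best response Alpha.
Matrix against (A, R): payoffs 23, 90 → best response Beta.
Matrix against (B, L): payoffs 44, 92 → best response Beta.
Matrix against (B, C): payoffs 40, 15 → best response Alpha.
Matrix against (B, R): payoffs 37, 67 → best response Beta.
Mutual best responses: (B, R, Beta).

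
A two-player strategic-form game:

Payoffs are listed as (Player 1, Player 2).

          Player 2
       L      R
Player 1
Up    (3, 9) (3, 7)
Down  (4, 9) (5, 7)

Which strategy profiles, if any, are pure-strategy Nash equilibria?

The unique pure-strategy Nash equilibrium is (Down, L).

(Up, L): Player 1 can switch to Down (3 → 4). Not NE.
(Up, R): Player 1 can switch to Down (3 → 5). Not NE.
(Down, L): Player 1 gets 4, best alternative 3; Player 2 gets 9, best alternative 7. No profitable deviation — NE.
(Down, R): Player 2 can switch to L (7 → 9). Not NE.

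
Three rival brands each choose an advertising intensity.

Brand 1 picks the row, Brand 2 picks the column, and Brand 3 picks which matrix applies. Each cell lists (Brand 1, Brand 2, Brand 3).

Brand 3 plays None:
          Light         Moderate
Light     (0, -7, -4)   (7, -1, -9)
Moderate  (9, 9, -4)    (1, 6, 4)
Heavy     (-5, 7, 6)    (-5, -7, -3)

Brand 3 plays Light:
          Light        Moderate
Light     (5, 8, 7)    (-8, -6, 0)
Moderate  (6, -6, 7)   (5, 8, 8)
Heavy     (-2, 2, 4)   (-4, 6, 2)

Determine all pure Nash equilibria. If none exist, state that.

The unique pure-strategy Nash equilibrium is (Moderate, Moderate, Light).

Brand 1 against (Light, None): payoffs 0, 9, -5 → best response Moderate.
Brand 1 against (Light, Light): payoffs 5, 6, -2 → best response Moderate.
Brand 1 against (Moderate, None): payoffs 7, 1, -5 → best response Light.
Brand 1 against (Moderate, Light): payoffs -8, 5, -4 → best response Moderate.
Brand 2 against (Light, None): payoffs -7, -1 → best response Moderate.
Brand 2 against (Light, Light): payoffs 8, -6 → best response Light.
Brand 2 against (Moderate, None): payoffs 9, 6 → best response Light.
Brand 2 against (Moderate, Light): payoffs -6, 8 → best response Moderate.
Brand 2 against (Heavy, None): payoffs 7, -7 → best response Light.
Brand 2 against (Heavy, Light): payoffs 2, 6 → best response Moderate.
Brand 3 against (Light, Light): payoffs -4, 7 → best response Light.
Brand 3 against (Light, Moderate): payoffs -9, 0 → best response Light.
Brand 3 against (Moderate, Light): payoffs -4, 7 → best response Light.
Brand 3 against (Moderate, Moderate): payoffs 4, 8 → best response Light.
Brand 3 against (Heavy, Light): payoffs 6, 4 → best response None.
Brand 3 against (Heavy, Moderate): payoffs -3, 2 → best response Light.
Mutual best responses: (Moderate, Moderate, Light).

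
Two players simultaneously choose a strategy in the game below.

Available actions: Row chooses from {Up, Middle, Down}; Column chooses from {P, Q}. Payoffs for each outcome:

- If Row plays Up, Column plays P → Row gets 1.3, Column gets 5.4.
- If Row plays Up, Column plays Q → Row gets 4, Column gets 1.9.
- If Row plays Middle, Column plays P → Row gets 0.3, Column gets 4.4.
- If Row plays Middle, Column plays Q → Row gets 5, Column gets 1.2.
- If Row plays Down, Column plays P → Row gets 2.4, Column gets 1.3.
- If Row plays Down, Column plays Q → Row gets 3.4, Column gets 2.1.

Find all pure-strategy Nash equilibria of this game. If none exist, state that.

No pure-strategy Nash equilibrium.

For each strategy profile, look for a profitable unilateral deviation.
(Up, P): Row can switch to Down (1.3 → 2.4). Not NE.
(Up, Q): Row can switch to Middle (4 → 5). Not NE.
(Middle, P): Row can switch to Up (0.3 → 1.3). Not NE.
(Middle, Q): Column can switch to P (1.2 → 4.4). Not NE.
(Down, P): Column can switch to Q (1.3 → 2.1). Not NE.
(Down, Q): Row can switch to Up (3.4 → 4). Not NE.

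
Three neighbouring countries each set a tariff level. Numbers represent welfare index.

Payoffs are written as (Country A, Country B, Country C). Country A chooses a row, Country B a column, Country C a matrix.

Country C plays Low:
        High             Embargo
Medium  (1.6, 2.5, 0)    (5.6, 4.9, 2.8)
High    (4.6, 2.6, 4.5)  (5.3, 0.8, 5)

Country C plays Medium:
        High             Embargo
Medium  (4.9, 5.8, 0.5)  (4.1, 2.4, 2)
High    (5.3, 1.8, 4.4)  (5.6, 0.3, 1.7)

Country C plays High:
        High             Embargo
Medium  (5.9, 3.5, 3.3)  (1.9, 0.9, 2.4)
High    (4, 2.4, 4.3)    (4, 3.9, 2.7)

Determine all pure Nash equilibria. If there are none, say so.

The pure Nash equilibria are (Medium, High, High) and (Medium, Embargo, Low) and (High, High, Low).

Country A against (High, Low): payoffs 1.6, 4.6 → best response High.
Country A against (High, Medium): payoffs 4.9, 5.3 → best response High.
Country A against (High, High): payoffs 5.9, 4 → best response Medium.
Country A against (Embargo, Low): payoffs 5.6, 5.3 → best response Medium.
Country A against (Embargo, Medium): payoffs 4.1, 5.6 → best response High.
Country A against (Embargo, High): payoffs 1.9, 4 → best response High.
Country B against (Medium, Low): payoffs 2.5, 4.9 → best response Embargo.
Country B against (Medium, Medium): payoffs 5.8, 2.4 → best response High.
Country B against (Medium, High): payoffs 3.5, 0.9 → best response High.
Country B against (High, Low): payoffs 2.6, 0.8 → best response High.
Country B against (High, Medium): payoffs 1.8, 0.3 → best response High.
Country B against (High, High): payoffs 2.4, 3.9 → best response Embargo.
Country C against (Medium, High): payoffs 0, 0.5, 3.3 → best response High.
Country C against (Medium, Embargo): payoffs 2.8, 2, 2.4 → best response Low.
Country C against (High, High): payoffs 4.5, 4.4, 4.3 → best response Low.
Country C against (High, Embargo): payoffs 5, 1.7, 2.7 → best response Low.
Mutual best responses: (Medium, High, High); (Medium, Embargo, Low); (High, High, Low).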